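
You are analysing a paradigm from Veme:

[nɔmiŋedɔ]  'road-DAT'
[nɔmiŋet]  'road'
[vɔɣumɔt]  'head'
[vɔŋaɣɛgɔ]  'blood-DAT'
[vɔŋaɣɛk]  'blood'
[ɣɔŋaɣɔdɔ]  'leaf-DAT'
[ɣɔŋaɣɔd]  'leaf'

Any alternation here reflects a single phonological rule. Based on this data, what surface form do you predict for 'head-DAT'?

[vɔɣumɔdɔ]

The stem for 'road' ends in [d] in [nɔmiŋedɔ] but [t] in [nɔmiŋet].
Compare 'leaf', with invariant [d] in [ɣɔŋaɣɔdɔ] and [ɣɔŋaɣɔd]: an analysis with underlying /d/ and a rule producing [t] in isolation would wrongly predict alternation here too.
Therefore /t/ is basic and [d] is derived by intervocalic voicing (voiceless stops become voiced between vowels).
The one attested form of 'head', [vɔɣumɔt], shows underlying /vɔɣumɔt/. Applying the same rule between vowels gives [vɔɣumɔdɔ].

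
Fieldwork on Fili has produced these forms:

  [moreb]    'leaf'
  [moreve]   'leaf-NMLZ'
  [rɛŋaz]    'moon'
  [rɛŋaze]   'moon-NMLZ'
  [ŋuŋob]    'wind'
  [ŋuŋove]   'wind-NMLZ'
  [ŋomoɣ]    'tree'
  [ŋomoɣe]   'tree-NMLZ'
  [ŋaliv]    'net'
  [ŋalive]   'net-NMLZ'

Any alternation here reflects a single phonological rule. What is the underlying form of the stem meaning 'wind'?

'wind' shows [b] ~ [v] at the end of the stem ([ŋuŋob] vs [ŋuŋove]).
Compare 'net', with invariant [v] in [ŋaliv] and [ŋalive]: an analysis with underlying /v/ and a rule producing [b] in isolation would wrongly predict alternation here too.
The alternation reflects intervocalic spirantization: voiced stops become fricatives between vowels. /b/ is underlying.
So 'wind' = /ŋuŋob/.

/ŋuŋob/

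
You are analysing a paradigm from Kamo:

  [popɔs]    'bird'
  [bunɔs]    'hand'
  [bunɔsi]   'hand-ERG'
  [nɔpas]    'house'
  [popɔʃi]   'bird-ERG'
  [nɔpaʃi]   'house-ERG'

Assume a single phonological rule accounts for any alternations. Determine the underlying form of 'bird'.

/popɔʃ/

The root 'bird' surfaces as [popɔʃi] and [popɔs], with a stem-final [ʃ] ~ [s] alternation.
But 'hand' keeps [s] in both environments ([bunɔsi], [bunɔs]), so there is no rule changing /s/ to [ʃ] before the ERG suffix.
Therefore /ʃ/ is basic and [s] is derived by depalatalization (palato-alveolar /ʃ/ becomes [s] when no front vowel follows).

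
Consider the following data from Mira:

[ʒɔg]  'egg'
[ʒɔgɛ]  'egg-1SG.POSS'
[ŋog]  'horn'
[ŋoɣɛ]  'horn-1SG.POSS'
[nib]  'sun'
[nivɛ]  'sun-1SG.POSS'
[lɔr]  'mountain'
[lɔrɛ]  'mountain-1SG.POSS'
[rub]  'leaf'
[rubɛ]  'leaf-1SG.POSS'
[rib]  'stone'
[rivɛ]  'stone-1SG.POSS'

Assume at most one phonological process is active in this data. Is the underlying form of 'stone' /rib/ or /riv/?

/riv/

'stone' shows [b] ~ [v] at the end of the stem ([rib] vs [rivɛ]).
If /b/ were underlying and a rule turned it into [v] before the 1SG.POSS suffix, 'leaf' would also alternate; but it has [b] in both [rub] and [rubɛ].
Therefore /v/ is basic and [b] is derived by word-final hardening (voiced fricatives become stops word-finally).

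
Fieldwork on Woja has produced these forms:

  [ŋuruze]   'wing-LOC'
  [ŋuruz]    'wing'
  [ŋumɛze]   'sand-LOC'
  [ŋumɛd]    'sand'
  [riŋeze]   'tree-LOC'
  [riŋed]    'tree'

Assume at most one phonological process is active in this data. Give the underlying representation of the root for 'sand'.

The root 'sand' surfaces as [ŋumɛze] and [ŋumɛd], with a stem-final [z] ~ [d] alternation.
The stem 'wing' ([ŋuruze], [ŋuruz]) shows [z] unchanged in both environments, so [z] cannot be basic with [d] derived in isolation.
The alternation reflects intervocalic spirantization: voiced stops become fricatives between vowels. /d/ is underlying.
Hence 'sand' is /ŋumɛd/ underlyingly.

/ŋumɛd/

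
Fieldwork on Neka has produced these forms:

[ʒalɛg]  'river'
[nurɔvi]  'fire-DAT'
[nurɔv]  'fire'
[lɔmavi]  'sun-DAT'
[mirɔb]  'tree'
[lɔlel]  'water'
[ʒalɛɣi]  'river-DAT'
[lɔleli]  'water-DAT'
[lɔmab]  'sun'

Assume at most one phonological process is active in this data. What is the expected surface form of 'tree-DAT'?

The stem for 'sun' ends in [b] in [lɔmab] but [v] in [lɔmavi].
Compare 'fire', with invariant [v] in [nurɔv] and [nurɔvi]: an analysis with underlying /v/ and a rule producing [b] in isolation would wrongly predict alternation here too.
The alternation reflects intervocalic spirantization: voiced stops become fricatives between vowels. /b/ is underlying.
The one attested form of 'tree', [mirɔb], shows underlying /mirɔb/. Applying the same rule between vowels gives [mirɔvi].

[mirɔvi]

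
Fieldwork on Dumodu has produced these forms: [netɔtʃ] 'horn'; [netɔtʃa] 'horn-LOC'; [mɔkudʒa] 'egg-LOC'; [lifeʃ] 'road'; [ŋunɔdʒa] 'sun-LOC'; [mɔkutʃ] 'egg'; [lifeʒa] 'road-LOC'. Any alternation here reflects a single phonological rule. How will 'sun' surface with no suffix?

[ŋunɔtʃ]

The stem for 'egg' ends in [tʃ] in [mɔkutʃ] but [dʒ] in [mɔkudʒa].
But 'horn' keeps [tʃ] in both environments ([netɔtʃ], [netɔtʃa]), so there is no rule changing /tʃ/ to [dʒ] before the LOC suffix.
The underlying segment must be /dʒ/; voiced obstruents become voiceless word-finally, yielding [tʃ] there.
The one attested form of 'sun', [ŋunɔdʒa], shows underlying /ŋunɔdʒ/. Applying the same rule word-finally gives [ŋunɔtʃ].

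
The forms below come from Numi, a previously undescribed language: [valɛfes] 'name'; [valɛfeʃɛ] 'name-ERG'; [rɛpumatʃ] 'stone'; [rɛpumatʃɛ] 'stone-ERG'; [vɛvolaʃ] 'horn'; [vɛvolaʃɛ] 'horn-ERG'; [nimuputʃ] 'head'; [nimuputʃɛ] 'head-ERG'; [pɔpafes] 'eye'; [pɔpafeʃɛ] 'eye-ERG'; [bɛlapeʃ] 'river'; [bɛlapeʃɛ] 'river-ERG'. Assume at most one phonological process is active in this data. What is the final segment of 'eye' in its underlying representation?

The stem for 'eye' ends in [s] in [pɔpafes] but [ʃ] in [pɔpafeʃɛ].
But 'horn' keeps [ʃ] in both environments ([vɛvolaʃ], [vɛvolaʃɛ]), so there is no rule changing /ʃ/ to [s] in isolation.
So /s/ is underlying, and a rule of palatalization before a front vowel — /s/ becomes palato-alveolar [ʃ] before a front vowel — gives [ʃ].

/s/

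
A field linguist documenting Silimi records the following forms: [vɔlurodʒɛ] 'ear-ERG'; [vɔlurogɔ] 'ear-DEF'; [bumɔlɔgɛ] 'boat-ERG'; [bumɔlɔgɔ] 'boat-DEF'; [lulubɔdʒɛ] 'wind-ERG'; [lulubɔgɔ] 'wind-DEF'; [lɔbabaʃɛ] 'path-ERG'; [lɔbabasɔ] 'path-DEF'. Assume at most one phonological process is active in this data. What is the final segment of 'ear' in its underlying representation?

'ear' shows [dʒ] ~ [g] at the end of the stem ([vɔlurodʒɛ] vs [vɔlurogɔ]).
If /g/ were underlying and a rule turned it into [dʒ] before the ERG suffix, 'boat' would also alternate; but it has [g] in both [bumɔlɔgɛ] and [bumɔlɔgɔ].
So /dʒ/ is underlying, and a rule of depalatalization — palato-alveolar /dʒ/ and /ʃ/ become [g] and [s] when no front vowel follows — gives [g].

/dʒ/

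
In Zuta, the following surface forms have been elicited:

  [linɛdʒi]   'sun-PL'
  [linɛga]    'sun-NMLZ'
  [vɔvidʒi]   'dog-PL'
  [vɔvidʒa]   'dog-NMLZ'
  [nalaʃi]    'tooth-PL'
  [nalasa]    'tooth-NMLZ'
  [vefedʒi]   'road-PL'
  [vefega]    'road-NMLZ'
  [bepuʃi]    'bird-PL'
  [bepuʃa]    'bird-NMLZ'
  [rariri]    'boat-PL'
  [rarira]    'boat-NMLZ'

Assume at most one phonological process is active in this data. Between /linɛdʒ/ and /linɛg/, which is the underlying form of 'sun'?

The stem for 'sun' ends in [dʒ] in [linɛdʒi] but [g] in [linɛga].
The stem 'dog' ([vɔvidʒi], [vɔvidʒa]) shows [dʒ] unchanged in both environments, so [dʒ] cannot be basic with [g] derived before the NMLZ suffix.
So /g/ is underlying, and a rule of palatalization before a front vowel — /g/ and /s/ become palato-alveolar [dʒ] and [ʃ] before a front vowel — gives [dʒ].

/linɛg/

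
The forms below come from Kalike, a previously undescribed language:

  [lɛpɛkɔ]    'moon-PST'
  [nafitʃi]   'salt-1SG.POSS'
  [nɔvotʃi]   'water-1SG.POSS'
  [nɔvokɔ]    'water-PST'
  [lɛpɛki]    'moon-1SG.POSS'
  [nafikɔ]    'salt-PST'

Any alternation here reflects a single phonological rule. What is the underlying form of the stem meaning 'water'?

'water' shows [k] ~ [tʃ] at the end of the stem ([nɔvokɔ] vs [nɔvotʃi]).
If /k/ were underlying and a rule turned it into [tʃ] before the 1SG.POSS suffix, 'moon' would also alternate; but it has [k] in both [lɛpɛkɔ] and [lɛpɛki].
The underlying segment must be /tʃ/; palato-alveolar /tʃ/ becomes [k] when no front vowel follows, yielding [k] there.

/nɔvotʃ/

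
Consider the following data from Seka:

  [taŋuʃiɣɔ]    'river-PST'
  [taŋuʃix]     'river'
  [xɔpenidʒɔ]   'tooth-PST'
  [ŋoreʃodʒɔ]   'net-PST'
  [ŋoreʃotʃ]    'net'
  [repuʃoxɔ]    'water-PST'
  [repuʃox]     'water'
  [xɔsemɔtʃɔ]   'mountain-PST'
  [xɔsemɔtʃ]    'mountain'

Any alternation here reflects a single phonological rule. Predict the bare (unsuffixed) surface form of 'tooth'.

[xɔpenitʃ]

The stem for 'net' ends in [dʒ] in [ŋoreʃodʒɔ] but [tʃ] in [ŋoreʃotʃ].
The stem 'mountain' ([xɔsemɔtʃɔ], [xɔsemɔtʃ]) shows [tʃ] unchanged in both environments, so [tʃ] cannot be basic with [dʒ] derived before the PST suffix.
The underlying segment must be /dʒ/; voiced obstruents become voiceless word-finally, yielding [tʃ] there.
From [xɔpenidʒɔ] the stem 'tooth' is /xɔpenidʒ/; word-finally this yields [xɔpenitʃ].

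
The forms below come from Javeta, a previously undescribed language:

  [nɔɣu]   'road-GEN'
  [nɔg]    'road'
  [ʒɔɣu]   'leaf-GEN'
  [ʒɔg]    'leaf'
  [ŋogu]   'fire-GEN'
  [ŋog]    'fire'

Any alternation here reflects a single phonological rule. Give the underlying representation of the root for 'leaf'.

The root 'leaf' surfaces as [ʒɔɣu] and [ʒɔg], with a stem-final [ɣ] ~ [g] alternation.
But 'fire' keeps [g] in both environments ([ŋogu], [ŋog]), so there is no rule changing /g/ to [ɣ] before the GEN suffix.
Therefore /ɣ/ is basic and [g] is derived by word-final hardening (voiced fricatives become stops word-finally).
So 'leaf' = /ʒɔɣ/.

/ʒɔɣ/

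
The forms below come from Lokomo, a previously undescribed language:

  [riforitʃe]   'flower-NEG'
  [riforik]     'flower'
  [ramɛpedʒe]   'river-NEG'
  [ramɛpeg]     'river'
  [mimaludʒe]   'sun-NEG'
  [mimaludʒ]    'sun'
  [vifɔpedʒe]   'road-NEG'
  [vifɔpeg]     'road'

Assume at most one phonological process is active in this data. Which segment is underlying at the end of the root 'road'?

'road' shows [dʒ] ~ [g] at the end of the stem ([vifɔpedʒe] vs [vifɔpeg]).
If /dʒ/ were underlying and a rule turned it into [g] in isolation, 'sun' would also alternate; but it has [dʒ] in both [mimaludʒe] and [mimaludʒ].
The underlying segment must be /g/; /k/ and /g/ become palato-alveolar [tʃ] and [dʒ] before a front vowel, yielding [dʒ] there.

/g/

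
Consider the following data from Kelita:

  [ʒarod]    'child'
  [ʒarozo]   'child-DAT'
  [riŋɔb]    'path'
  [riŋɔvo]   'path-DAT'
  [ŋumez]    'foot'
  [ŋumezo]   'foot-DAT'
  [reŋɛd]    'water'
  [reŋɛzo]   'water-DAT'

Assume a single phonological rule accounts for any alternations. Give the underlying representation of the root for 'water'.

'water' shows [d] ~ [z] at the end of the stem ([reŋɛd] vs [reŋɛzo]).
If /z/ were underlying and a rule turned it into [d] in isolation, 'foot' would also alternate; but it has [z] in both [ŋumez] and [ŋumezo].
The underlying segment must be /d/; voiced stops become fricatives between vowels, yielding [z] there.
So 'water' = /reŋɛd/.

/reŋɛd/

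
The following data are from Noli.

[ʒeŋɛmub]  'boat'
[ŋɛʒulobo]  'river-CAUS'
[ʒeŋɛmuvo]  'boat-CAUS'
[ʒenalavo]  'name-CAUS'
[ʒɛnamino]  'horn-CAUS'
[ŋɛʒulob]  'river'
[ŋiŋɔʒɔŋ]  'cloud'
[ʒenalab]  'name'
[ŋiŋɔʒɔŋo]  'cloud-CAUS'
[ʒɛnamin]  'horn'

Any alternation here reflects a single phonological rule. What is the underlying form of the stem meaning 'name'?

/ʒenalav/

The root 'name' surfaces as [ʒenalab] and [ʒenalavo], with a stem-final [b] ~ [v] alternation.
But 'river' keeps [b] in both environments ([ŋɛʒulob], [ŋɛʒulobo]), so there is no rule changing /b/ to [v] before the CAUS suffix.
Therefore /v/ is basic and [b] is derived by word-final hardening (voiced fricatives become stops word-finally).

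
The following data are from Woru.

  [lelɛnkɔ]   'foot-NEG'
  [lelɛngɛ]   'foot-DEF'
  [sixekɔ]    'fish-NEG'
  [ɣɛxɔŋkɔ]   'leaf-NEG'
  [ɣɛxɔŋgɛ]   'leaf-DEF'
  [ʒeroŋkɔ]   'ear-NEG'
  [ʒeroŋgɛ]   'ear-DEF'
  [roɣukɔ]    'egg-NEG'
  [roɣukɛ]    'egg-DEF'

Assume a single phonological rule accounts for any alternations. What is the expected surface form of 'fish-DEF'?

[sixekɛ]

The DEF morpheme has two allomorphs, [-gɛ] and [-kɛ].
By contrast the NEG suffix keeps its initial [k] throughout — that segment must be underlying.
So the underlying form is /-gɛ/, and voiced stops become voiceless after a vowel.
After 'fish', which ends in a vowel, the suffix surfaces as [-kɛ], giving [sixekɛ].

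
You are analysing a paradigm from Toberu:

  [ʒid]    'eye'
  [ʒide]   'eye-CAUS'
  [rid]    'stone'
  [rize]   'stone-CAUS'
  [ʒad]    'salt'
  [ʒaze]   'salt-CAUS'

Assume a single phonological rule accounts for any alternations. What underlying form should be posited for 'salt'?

/ʒaz/

'salt' shows [d] ~ [z] at the end of the stem ([ʒad] vs [ʒaze]).
But 'eye' keeps [d] in both environments ([ʒid], [ʒide]), so there is no rule changing /d/ to [z] before the CAUS suffix.
The alternation reflects word-final hardening: voiced fricatives become stops word-finally. /z/ is underlying.
The underlying form of 'salt' is therefore /ʒaz/.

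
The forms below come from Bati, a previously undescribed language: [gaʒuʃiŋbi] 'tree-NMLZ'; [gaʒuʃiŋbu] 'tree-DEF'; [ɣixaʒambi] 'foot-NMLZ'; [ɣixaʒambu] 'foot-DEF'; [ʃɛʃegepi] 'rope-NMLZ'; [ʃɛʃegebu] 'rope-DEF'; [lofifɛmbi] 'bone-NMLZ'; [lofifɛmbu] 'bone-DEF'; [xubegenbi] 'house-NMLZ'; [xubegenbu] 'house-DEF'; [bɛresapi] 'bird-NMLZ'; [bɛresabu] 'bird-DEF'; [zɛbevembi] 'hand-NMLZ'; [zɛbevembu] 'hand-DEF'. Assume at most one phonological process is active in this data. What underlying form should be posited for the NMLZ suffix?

/-pi/

The NMLZ suffix surfaces as [-bi] and [-pi], depending on the final segment of the stem.
The DEF suffix, which begins with [b], is invariant after every stem; so [b] is not altered by any rule here.
The NMLZ suffix is therefore /-pi/ underlyingly, with post-nasal voicing: voiceless stops become voiced after a nasal.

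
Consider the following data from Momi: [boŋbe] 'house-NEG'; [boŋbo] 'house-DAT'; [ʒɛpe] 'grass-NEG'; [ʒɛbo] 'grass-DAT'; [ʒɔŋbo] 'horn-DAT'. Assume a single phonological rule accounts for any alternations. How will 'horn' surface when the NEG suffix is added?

[ʒɔŋbe]

The NEG morpheme has two allomorphs, [-be] and [-pe].
The DAT suffix, which begins with [b], is invariant after every stem; so [b] is not altered by any rule here.
The NEG suffix is therefore /-pe/ underlyingly, with post-nasal voicing: voiceless stops become voiced after a nasal.
After 'horn', which ends in a nasal, the suffix surfaces as [-be], giving [ʒɔŋbe].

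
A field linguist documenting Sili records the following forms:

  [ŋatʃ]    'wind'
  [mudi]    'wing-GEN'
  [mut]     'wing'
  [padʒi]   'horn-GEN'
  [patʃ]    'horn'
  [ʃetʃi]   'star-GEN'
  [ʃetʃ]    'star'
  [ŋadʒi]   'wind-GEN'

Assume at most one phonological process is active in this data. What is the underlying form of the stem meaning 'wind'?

'wind' shows [tʃ] ~ [dʒ] at the end of the stem ([ŋatʃ] vs [ŋadʒi]).
If /tʃ/ were underlying and a rule turned it into [dʒ] before the GEN suffix, 'star' would also alternate; but it has [tʃ] in both [ʃetʃ] and [ʃetʃi].
So /dʒ/ is underlying, and a rule of word-final obstruent devoicing — voiced obstruents become voiceless word-finally — gives [tʃ].

/ŋadʒ/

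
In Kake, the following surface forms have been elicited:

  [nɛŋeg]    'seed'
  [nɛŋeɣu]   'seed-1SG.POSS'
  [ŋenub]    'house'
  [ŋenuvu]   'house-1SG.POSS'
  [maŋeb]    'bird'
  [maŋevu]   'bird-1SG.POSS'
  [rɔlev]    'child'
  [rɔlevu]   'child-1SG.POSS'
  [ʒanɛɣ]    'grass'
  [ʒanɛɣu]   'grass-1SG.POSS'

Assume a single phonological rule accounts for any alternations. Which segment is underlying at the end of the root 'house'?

/b/

In [ŋenub] and [ŋenuvu] the final segment of 'house' alternates: [b] ~ [v].
Compare 'child', with invariant [v] in [rɔlev] and [rɔlevu]: an analysis with underlying /v/ and a rule producing [b] in isolation would wrongly predict alternation here too.
Therefore /b/ is basic and [v] is derived by intervocalic spirantization (voiced stops become fricatives between vowels).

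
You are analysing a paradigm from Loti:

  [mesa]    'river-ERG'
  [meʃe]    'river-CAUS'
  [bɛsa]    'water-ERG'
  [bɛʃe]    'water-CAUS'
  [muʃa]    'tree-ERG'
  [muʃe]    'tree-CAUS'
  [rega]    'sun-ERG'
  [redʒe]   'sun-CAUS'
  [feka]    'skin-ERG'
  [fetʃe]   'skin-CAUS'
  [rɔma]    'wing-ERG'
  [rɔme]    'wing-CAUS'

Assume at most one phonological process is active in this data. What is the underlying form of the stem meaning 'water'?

In [bɛsa] and [bɛʃe] the final segment of 'water' alternates: [s] ~ [ʃ].
If /ʃ/ were underlying and a rule turned it into [s] before the ERG suffix, 'tree' would also alternate; but it has [ʃ] in both [muʃa] and [muʃe].
So /s/ is underlying, and a rule of palatalization before a front vowel — /k/, /g/ and /s/ become palato-alveolar [tʃ], [dʒ] and [ʃ] before a front vowel — gives [ʃ].
The underlying form of 'water' is therefore /bɛs/.

/bɛs/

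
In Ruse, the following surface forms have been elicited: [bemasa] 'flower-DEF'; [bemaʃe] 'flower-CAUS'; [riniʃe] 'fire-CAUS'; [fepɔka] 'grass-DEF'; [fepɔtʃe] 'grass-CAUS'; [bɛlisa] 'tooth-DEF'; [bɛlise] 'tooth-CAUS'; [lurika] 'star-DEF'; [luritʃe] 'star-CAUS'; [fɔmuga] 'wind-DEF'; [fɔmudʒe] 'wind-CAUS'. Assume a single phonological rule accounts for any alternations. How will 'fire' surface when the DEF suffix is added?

'flower' shows [s] ~ [ʃ] at the end of the stem ([bemasa] vs [bemaʃe]).
If /s/ were underlying and a rule turned it into [ʃ] before the CAUS suffix, 'tooth' would also alternate; but it has [s] in both [bɛlisa] and [bɛlise].
So /ʃ/ is underlying, and a rule of depalatalization — palato-alveolar /tʃ/, /dʒ/ and /ʃ/ become [k], [g] and [s] when no front vowel follows — gives [s].
From [riniʃe] the stem 'fire' is /riniʃ/; when no front vowel follows this yields [rinisa].

[rinisa]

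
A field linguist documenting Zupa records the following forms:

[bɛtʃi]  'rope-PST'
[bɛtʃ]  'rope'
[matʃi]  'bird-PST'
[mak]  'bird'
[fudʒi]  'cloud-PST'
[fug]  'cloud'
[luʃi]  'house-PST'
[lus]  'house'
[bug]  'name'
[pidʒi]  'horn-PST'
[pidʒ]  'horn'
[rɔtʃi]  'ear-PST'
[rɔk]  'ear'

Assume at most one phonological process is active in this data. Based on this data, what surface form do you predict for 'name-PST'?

In [fudʒi] and [fug] the final segment of 'cloud' alternates: [dʒ] ~ [g].
But 'horn' keeps [dʒ] in both environments ([pidʒi], [pidʒ]), so there is no rule changing /dʒ/ to [g] in isolation.
So /g/ is underlying, and a rule of palatalization before a front vowel — /k/, /g/ and /s/ become palato-alveolar [tʃ], [dʒ] and [ʃ] before a front vowel — gives [dʒ].
From [bug] the stem 'name' is /bug/; before a front vowel this yields [budʒi].

[budʒi]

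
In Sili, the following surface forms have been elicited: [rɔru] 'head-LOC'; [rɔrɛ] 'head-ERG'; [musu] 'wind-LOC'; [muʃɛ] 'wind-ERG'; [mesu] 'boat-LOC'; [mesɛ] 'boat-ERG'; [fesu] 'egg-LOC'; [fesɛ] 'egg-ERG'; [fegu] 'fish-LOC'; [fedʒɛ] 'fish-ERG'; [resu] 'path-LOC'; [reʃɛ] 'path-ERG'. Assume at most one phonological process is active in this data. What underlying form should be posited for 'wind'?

The root 'wind' surfaces as [musu] and [muʃɛ], with a stem-final [s] ~ [ʃ] alternation.
But 'boat' keeps [s] in both environments ([mesu], [mesɛ]), so there is no rule changing /s/ to [ʃ] before the ERG suffix.
Therefore /ʃ/ is basic and [s] is derived by depalatalization (palato-alveolar /dʒ/ and /ʃ/ become [g] and [s] when no front vowel follows).

/muʃ/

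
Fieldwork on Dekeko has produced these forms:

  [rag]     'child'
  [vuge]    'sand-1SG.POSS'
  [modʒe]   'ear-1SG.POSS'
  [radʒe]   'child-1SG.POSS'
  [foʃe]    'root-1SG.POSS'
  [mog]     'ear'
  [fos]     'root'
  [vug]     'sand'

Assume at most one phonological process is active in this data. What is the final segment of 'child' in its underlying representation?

/dʒ/

In [radʒe] and [rag] the final segment of 'child' alternates: [dʒ] ~ [g].
If /g/ were underlying and a rule turned it into [dʒ] before the 1SG.POSS suffix, 'sand' would also alternate; but it has [g] in both [vuge] and [vug].
The alternation reflects depalatalization: palato-alveolar /dʒ/ and /ʃ/ become [g] and [s] when no front vowel follows. /dʒ/ is underlying.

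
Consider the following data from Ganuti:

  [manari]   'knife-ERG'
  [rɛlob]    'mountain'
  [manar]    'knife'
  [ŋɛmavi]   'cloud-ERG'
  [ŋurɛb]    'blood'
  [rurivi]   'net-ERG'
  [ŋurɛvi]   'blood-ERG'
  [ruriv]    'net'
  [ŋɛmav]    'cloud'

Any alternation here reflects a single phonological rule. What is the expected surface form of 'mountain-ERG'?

[rɛlovi]

The stem for 'blood' ends in [b] in [ŋurɛb] but [v] in [ŋurɛvi].
The stem 'net' ([ruriv], [rurivi]) shows [v] unchanged in both environments, so [v] cannot be basic with [b] derived in isolation.
The underlying segment must be /b/; voiced stops become fricatives between vowels, yielding [v] there.
The one attested form of 'mountain', [rɛlob], shows underlying /rɛlob/. Applying the same rule between vowels gives [rɛlovi].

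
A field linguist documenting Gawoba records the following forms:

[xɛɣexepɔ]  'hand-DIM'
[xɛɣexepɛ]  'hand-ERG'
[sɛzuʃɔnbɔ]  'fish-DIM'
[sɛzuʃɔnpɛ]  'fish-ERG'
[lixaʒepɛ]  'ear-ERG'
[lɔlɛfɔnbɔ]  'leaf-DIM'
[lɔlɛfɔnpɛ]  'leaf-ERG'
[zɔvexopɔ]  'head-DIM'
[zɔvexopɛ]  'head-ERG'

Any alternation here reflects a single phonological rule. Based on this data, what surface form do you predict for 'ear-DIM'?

The DIM suffix surfaces as [-bɔ] and [-pɔ], depending on the final segment of the stem.
The ERG suffix, which begins with [p], is invariant after every stem; so [p] is not altered by any rule here.
The DIM suffix is therefore /-bɔ/ underlyingly, with post-vocalic devoicing: voiced stops become voiceless after a vowel.
After 'ear', which ends in a vowel, the suffix surfaces as [-pɔ], giving [lixaʒepɔ].

[lixaʒepɔ]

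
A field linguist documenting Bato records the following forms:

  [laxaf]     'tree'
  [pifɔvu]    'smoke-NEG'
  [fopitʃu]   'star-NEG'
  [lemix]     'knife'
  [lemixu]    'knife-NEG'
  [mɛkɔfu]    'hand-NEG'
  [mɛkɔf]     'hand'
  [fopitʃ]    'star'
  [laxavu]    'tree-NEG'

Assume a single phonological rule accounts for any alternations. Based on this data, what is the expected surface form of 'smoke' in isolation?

[pifɔf]

In [laxaf] and [laxavu] the final segment of 'tree' alternates: [f] ~ [v].
But 'hand' keeps [f] in both environments ([mɛkɔf], [mɛkɔfu]), so there is no rule changing /f/ to [v] before the NEG suffix.
The alternation reflects word-final obstruent devoicing: voiced obstruents become voiceless word-finally. /v/ is underlying.
From [pifɔvu] the stem 'smoke' is /pifɔv/; word-finally this yields [pifɔf].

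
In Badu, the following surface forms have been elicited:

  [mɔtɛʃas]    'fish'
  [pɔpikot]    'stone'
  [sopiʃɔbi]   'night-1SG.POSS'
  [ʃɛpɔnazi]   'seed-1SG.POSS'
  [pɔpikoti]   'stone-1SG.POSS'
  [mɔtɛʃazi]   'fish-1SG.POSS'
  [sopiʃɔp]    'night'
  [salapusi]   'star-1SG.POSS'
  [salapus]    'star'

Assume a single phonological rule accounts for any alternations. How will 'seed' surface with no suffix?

[ʃɛpɔnas]

The root 'fish' surfaces as [mɔtɛʃazi] and [mɔtɛʃas], with a stem-final [z] ~ [s] alternation.
If /s/ were underlying and a rule turned it into [z] before the 1SG.POSS suffix, 'star' would also alternate; but it has [s] in both [salapusi] and [salapus].
The underlying segment must be /z/; voiced obstruents become voiceless word-finally, yielding [s] there.
From [ʃɛpɔnazi] the stem 'seed' is /ʃɛpɔnaz/; word-finally this yields [ʃɛpɔnas].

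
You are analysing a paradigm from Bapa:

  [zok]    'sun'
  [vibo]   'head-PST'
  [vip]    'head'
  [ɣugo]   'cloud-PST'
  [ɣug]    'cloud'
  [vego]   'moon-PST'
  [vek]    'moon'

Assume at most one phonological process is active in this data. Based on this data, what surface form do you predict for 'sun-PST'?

[zogo]

In [vego] and [vek] the final segment of 'moon' alternates: [g] ~ [k].
If /g/ were underlying and a rule turned it into [k] in isolation, 'cloud' would also alternate; but it has [g] in both [ɣugo] and [ɣug].
The underlying segment must be /k/; voiceless stops become voiced between vowels, yielding [g] there.
The one attested form of 'sun', [zok], shows underlying /zok/. Applying the same rule between vowels gives [zogo].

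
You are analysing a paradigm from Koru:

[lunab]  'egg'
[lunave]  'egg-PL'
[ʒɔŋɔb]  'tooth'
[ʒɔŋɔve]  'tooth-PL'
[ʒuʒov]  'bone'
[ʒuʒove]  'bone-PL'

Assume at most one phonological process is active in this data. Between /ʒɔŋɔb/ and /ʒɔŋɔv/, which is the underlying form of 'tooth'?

/ʒɔŋɔb/

The root 'tooth' surfaces as [ʒɔŋɔb] and [ʒɔŋɔve], with a stem-final [b] ~ [v] alternation.
The stem 'bone' ([ʒuʒov], [ʒuʒove]) shows [v] unchanged in both environments, so [v] cannot be basic with [b] derived in isolation.
The underlying segment must be /b/; voiced stops become fricatives between vowels, yielding [v] there.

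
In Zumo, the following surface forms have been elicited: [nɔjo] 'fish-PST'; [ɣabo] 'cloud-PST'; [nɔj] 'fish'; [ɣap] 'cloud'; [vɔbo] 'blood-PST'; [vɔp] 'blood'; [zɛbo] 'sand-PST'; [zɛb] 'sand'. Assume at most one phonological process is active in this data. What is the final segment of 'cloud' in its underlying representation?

In [ɣap] and [ɣabo] the final segment of 'cloud' alternates: [p] ~ [b].
Compare 'sand', with invariant [b] in [zɛb] and [zɛbo]: an analysis with underlying /b/ and a rule producing [p] in isolation would wrongly predict alternation here too.
The alternation reflects intervocalic voicing: voiceless stops become voiced between vowels. /p/ is underlying.

/p/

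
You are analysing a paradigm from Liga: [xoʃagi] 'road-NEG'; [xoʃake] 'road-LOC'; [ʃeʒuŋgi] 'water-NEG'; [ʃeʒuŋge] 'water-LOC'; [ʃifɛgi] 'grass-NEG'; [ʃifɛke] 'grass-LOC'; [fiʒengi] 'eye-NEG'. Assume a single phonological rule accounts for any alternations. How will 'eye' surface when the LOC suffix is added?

The LOC morpheme has two allomorphs, [-ge] and [-ke].
The NEG suffix, which begins with [g], is invariant after every stem; so [g] is not altered by any rule here.
So the underlying form is /-ke/, and voiceless stops become voiced after a nasal.
After 'eye', which ends in a nasal, the suffix surfaces as [-ge], giving [fiʒenge].

[fiʒenge]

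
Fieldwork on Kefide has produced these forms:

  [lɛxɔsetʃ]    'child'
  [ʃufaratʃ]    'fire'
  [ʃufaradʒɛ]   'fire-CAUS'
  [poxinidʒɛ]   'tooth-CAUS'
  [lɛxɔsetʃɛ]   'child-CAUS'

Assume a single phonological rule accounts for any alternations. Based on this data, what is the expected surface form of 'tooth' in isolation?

[poxinitʃ]

In [ʃufaradʒɛ] and [ʃufaratʃ] the final segment of 'fire' alternates: [dʒ] ~ [tʃ].
If /tʃ/ were underlying and a rule turned it into [dʒ] before the CAUS suffix, 'child' would also alternate; but it has [tʃ] in both [lɛxɔsetʃɛ] and [lɛxɔsetʃ].
The underlying segment must be /dʒ/; voiced obstruents become voiceless word-finally, yielding [tʃ] there.
From [poxinidʒɛ] the stem 'tooth' is /poxinidʒ/; word-finally this yields [poxinitʃ].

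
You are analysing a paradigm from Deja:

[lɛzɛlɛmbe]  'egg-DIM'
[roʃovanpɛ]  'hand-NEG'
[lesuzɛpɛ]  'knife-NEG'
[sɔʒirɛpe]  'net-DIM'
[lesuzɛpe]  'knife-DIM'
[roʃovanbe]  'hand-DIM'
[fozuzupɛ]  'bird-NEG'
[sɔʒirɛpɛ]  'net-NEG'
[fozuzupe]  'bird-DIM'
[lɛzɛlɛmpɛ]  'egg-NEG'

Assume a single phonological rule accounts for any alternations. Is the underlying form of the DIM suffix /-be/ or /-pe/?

/-be/

The DIM morpheme has two allomorphs, [-be] and [-pe].
By contrast the NEG suffix keeps its initial [p] throughout — that segment must be underlying.
So the underlying form is /-be/, and voiced stops become voiceless after a vowel.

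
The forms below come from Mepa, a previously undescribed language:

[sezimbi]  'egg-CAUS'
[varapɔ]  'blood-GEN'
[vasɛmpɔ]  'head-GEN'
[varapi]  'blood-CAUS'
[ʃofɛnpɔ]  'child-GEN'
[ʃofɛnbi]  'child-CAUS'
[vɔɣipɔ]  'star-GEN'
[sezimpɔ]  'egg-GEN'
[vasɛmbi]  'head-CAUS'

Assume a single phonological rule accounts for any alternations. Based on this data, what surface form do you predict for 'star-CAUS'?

The CAUS morpheme has two allomorphs, [-bi] and [-pi].
The GEN suffix, which begins with [p], is invariant after every stem; so [p] is not altered by any rule here.
So the underlying form is /-bi/, and voiced stops become voiceless after a vowel.
After 'star', which ends in a vowel, the suffix surfaces as [-pi], giving [vɔɣipi].

[vɔɣipi]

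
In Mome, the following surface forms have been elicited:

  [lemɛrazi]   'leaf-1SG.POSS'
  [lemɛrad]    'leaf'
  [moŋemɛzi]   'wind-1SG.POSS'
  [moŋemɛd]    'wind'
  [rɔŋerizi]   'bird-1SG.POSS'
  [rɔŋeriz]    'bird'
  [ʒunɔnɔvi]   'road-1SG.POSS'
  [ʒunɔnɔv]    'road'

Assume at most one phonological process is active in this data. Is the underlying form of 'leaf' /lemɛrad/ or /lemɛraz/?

'leaf' shows [z] ~ [d] at the end of the stem ([lemɛrazi] vs [lemɛrad]).
The stem 'bird' ([rɔŋerizi], [rɔŋeriz]) shows [z] unchanged in both environments, so [z] cannot be basic with [d] derived in isolation.
The underlying segment must be /d/; voiced stops become fricatives between vowels, yielding [z] there.

/lemɛrad/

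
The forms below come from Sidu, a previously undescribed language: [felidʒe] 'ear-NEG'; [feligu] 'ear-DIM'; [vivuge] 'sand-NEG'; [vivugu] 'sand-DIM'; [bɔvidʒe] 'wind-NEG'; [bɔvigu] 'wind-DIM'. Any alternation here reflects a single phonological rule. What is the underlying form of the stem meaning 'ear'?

/felidʒ/

The root 'ear' surfaces as [felidʒe] and [feligu], with a stem-final [dʒ] ~ [g] alternation.
But 'sand' keeps [g] in both environments ([vivuge], [vivugu]), so there is no rule changing /g/ to [dʒ] before the NEG suffix.
Therefore /dʒ/ is basic and [g] is derived by depalatalization (palato-alveolar /dʒ/ becomes [g] when no front vowel follows).
So 'ear' = /felidʒ/.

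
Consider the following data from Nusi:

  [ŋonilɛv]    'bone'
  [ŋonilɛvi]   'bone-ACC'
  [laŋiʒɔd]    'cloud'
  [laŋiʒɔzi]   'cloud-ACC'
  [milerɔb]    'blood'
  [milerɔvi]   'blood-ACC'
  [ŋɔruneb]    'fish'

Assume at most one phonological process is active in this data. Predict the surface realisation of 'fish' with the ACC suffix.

[ŋɔrunevi]

In [milerɔb] and [milerɔvi] the final segment of 'blood' alternates: [b] ~ [v].
But 'bone' keeps [v] in both environments ([ŋonilɛv], [ŋonilɛvi]), so there is no rule changing /v/ to [b] in isolation.
The underlying segment must be /b/; voiced stops become fricatives between vowels, yielding [v] there.
From [ŋɔruneb] the stem 'fish' is /ŋɔruneb/; between vowels this yields [ŋɔrunevi].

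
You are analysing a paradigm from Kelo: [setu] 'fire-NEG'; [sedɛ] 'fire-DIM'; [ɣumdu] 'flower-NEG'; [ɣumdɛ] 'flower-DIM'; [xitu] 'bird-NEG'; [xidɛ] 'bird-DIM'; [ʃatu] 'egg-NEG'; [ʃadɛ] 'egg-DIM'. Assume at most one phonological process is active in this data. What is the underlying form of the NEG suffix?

/-tu/

The NEG suffix surfaces as [-du] and [-tu], depending on the final segment of the stem.
The DIM suffix, which begins with [d], is invariant after every stem; so [d] is not altered by any rule here.
The NEG suffix is therefore /-tu/ underlyingly, with post-nasal voicing: voiceless stops become voiced after a nasal.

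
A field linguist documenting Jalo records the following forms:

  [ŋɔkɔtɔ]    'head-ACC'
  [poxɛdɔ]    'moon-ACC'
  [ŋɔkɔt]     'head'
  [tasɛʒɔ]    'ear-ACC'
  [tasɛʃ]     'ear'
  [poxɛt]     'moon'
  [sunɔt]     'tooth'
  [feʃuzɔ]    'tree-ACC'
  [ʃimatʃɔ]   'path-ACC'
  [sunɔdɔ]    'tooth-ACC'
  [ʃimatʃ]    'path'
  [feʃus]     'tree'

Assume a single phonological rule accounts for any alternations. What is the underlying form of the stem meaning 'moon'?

/poxɛd/

In [poxɛt] and [poxɛdɔ] the final segment of 'moon' alternates: [t] ~ [d].
The stem 'head' ([ŋɔkɔt], [ŋɔkɔtɔ]) shows [t] unchanged in both environments, so [t] cannot be basic with [d] derived before the ACC suffix.
Therefore /d/ is basic and [t] is derived by word-final obstruent devoicing (voiced obstruents become voiceless word-finally).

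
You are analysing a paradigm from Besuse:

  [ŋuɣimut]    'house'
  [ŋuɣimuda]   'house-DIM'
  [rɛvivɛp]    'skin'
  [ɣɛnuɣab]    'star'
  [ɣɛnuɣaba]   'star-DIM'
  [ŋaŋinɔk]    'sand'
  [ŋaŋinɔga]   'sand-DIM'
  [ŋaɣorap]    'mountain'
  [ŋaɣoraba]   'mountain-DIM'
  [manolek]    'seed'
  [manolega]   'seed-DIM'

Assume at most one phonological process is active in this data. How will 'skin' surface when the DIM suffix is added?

[rɛvivɛba]

The root 'mountain' surfaces as [ŋaɣorap] and [ŋaɣoraba], with a stem-final [p] ~ [b] alternation.
But 'star' keeps [b] in both environments ([ɣɛnuɣab], [ɣɛnuɣaba]), so there is no rule changing /b/ to [p] in isolation.
Therefore /p/ is basic and [b] is derived by intervocalic voicing (voiceless stops become voiced between vowels).
From [rɛvivɛp] the stem 'skin' is /rɛvivɛp/; between vowels this yields [rɛvivɛba].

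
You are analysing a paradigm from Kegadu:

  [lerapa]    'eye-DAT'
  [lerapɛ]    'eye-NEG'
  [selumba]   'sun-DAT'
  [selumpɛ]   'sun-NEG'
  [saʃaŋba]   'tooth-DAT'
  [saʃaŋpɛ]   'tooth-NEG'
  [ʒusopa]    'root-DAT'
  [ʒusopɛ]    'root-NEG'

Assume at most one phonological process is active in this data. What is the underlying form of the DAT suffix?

/-ba/

The DAT suffix surfaces as [-ba] and [-pa], depending on the final segment of the stem.
By contrast the NEG suffix keeps its initial [p] throughout — that segment must be underlying.
So the underlying form is /-ba/, and voiced stops become voiceless after a vowel.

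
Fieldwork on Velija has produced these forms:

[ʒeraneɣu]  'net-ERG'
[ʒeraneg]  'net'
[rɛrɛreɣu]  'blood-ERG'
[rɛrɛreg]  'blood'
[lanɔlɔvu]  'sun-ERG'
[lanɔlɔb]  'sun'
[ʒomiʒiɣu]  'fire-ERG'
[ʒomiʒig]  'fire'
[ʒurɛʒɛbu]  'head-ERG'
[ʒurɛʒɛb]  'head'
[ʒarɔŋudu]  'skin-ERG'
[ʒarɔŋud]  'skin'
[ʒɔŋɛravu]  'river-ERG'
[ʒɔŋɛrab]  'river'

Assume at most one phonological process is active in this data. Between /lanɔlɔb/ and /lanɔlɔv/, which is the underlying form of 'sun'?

/lanɔlɔv/

The stem for 'sun' ends in [v] in [lanɔlɔvu] but [b] in [lanɔlɔb].
The stem 'head' ([ʒurɛʒɛbu], [ʒurɛʒɛb]) shows [b] unchanged in both environments, so [b] cannot be basic with [v] derived before the ERG suffix.
So /v/ is underlying, and a rule of word-final hardening — voiced fricatives become stops word-finally — gives [b].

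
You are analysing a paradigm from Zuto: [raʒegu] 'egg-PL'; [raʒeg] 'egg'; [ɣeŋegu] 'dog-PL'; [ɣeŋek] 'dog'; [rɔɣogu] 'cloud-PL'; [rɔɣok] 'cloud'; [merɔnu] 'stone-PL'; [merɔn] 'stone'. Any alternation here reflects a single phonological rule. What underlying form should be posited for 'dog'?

/ɣeŋek/

In [ɣeŋegu] and [ɣeŋek] the final segment of 'dog' alternates: [g] ~ [k].
Compare 'egg', with invariant [g] in [raʒegu] and [raʒeg]: an analysis with underlying /g/ and a rule producing [k] in isolation would wrongly predict alternation here too.
The underlying segment must be /k/; voiceless stops become voiced between vowels, yielding [g] there.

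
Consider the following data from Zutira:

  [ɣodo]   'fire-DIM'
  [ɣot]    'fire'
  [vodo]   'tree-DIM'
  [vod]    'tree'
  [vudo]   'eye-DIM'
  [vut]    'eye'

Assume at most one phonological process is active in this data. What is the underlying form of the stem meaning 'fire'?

/ɣot/

The stem for 'fire' ends in [d] in [ɣodo] but [t] in [ɣot].
If /d/ were underlying and a rule turned it into [t] in isolation, 'tree' would also alternate; but it has [d] in both [vodo] and [vod].
The alternation reflects intervocalic voicing: voiceless stops become voiced between vowels. /t/ is underlying.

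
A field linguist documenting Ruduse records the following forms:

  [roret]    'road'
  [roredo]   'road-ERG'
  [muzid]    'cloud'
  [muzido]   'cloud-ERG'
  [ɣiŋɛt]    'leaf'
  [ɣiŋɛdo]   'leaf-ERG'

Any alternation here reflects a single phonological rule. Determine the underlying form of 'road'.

In [roret] and [roredo] the final segment of 'road' alternates: [t] ~ [d].
If /d/ were underlying and a rule turned it into [t] in isolation, 'cloud' would also alternate; but it has [d] in both [muzid] and [muzido].
The alternation reflects intervocalic voicing: voiceless stops become voiced between vowels. /t/ is underlying.
So 'road' = /roret/.

/roret/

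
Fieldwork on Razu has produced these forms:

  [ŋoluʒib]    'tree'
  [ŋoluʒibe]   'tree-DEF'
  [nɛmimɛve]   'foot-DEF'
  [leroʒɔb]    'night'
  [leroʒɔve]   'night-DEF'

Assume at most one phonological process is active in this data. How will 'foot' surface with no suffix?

The stem for 'night' ends in [b] in [leroʒɔb] but [v] in [leroʒɔve].
Compare 'tree', with invariant [b] in [ŋoluʒib] and [ŋoluʒibe]: an analysis with underlying /b/ and a rule producing [v] before the DEF suffix would wrongly predict alternation here too.
The underlying segment must be /v/; voiced fricatives become stops word-finally, yielding [b] there.
From [nɛmimɛve] the stem 'foot' is /nɛmimɛv/; word-finally this yields [nɛmimɛb].

[nɛmimɛb]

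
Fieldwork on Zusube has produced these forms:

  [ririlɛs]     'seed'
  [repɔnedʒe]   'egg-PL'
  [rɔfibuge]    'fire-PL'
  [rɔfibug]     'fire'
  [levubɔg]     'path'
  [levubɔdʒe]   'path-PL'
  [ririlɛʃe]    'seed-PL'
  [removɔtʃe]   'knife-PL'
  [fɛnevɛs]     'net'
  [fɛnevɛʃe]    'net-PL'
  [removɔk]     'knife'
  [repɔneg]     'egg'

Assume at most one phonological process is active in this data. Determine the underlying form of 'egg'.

'egg' shows [g] ~ [dʒ] at the end of the stem ([repɔneg] vs [repɔnedʒe]).
But 'fire' keeps [g] in both environments ([rɔfibug], [rɔfibuge]), so there is no rule changing /g/ to [dʒ] before the PL suffix.
The alternation reflects depalatalization: palato-alveolar /tʃ/, /dʒ/ and /ʃ/ become [k], [g] and [s] when no front vowel follows. /dʒ/ is underlying.

/repɔnedʒ/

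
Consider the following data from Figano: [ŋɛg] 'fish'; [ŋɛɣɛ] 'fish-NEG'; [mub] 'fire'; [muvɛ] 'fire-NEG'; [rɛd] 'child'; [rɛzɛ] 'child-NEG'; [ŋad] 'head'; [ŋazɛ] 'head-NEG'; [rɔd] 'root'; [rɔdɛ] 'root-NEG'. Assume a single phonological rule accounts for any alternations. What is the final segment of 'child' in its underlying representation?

'child' shows [d] ~ [z] at the end of the stem ([rɛd] vs [rɛzɛ]).
If /d/ were underlying and a rule turned it into [z] before the NEG suffix, 'root' would also alternate; but it has [d] in both [rɔd] and [rɔdɛ].
The alternation reflects word-final hardening: voiced fricatives become stops word-finally. /z/ is underlying.

/z/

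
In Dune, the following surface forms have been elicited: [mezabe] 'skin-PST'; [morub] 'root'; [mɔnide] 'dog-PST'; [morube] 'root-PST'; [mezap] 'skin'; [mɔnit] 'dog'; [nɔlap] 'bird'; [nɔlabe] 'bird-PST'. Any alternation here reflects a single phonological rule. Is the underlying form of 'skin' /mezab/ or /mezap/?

/mezap/

The stem for 'skin' ends in [p] in [mezap] but [b] in [mezabe].
If /b/ were underlying and a rule turned it into [p] in isolation, 'root' would also alternate; but it has [b] in both [morub] and [morube].
The underlying segment must be /p/; voiceless stops become voiced between vowels, yielding [b] there.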